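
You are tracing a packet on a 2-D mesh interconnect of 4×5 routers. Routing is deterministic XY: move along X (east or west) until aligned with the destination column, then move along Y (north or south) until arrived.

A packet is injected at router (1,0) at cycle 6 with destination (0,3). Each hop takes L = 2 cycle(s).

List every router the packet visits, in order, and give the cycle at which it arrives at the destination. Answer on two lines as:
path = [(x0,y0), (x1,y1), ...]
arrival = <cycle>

path = [(1,0), (0,0), (0,1), (0,2), (0,3)]
arrival = 14

src (1,0)  cyc=6
W→(0,0)  cyc=8
N→(0,1)  cyc=10
N→(0,2)  cyc=12
N→(0,3)  cyc=14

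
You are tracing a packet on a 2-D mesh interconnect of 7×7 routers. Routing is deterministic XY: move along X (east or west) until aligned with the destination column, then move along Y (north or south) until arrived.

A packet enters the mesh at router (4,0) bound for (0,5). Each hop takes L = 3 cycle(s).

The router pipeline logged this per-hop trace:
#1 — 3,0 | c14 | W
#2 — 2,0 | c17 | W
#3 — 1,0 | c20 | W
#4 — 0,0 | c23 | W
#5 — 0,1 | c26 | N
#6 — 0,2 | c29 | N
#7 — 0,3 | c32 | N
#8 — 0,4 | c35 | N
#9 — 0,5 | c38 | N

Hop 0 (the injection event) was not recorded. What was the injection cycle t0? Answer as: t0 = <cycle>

t0 = 11

At hop 1 the cycle is 14; in general cyc_k = t0 + kL.
So t0 = 14 − 1·3 = 11.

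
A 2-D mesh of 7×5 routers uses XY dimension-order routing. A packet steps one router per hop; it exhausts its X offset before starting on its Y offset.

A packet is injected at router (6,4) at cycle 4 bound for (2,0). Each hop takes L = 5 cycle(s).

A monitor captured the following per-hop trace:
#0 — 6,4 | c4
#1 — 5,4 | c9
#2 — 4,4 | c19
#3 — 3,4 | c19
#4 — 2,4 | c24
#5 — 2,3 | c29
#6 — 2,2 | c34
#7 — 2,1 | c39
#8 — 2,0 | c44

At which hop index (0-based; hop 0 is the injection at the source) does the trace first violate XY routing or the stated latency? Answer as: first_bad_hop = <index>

first_bad_hop = 2

check 1→ d=(-1,0) cyc+5: ok
check 2→ d=(-1,0) cyc+10: BAD: Δcyc=10≠L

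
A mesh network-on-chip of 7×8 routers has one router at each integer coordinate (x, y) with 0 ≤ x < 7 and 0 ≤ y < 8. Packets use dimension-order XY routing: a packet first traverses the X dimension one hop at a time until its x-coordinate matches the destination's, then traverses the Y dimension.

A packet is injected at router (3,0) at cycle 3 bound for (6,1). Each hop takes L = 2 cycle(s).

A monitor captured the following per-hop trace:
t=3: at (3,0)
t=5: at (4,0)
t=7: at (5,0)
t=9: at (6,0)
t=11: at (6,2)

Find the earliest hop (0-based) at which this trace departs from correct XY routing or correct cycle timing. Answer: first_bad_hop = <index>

first_bad_hop = 4

hop 1: step (+1,+0), +2 cyc — ok
hop 2: step (+1,+0), +2 cyc — ok
hop 3: step (+1,+0), +2 cyc — ok
hop 4: step (+0,+2), +2 cyc — BAD: non-unit step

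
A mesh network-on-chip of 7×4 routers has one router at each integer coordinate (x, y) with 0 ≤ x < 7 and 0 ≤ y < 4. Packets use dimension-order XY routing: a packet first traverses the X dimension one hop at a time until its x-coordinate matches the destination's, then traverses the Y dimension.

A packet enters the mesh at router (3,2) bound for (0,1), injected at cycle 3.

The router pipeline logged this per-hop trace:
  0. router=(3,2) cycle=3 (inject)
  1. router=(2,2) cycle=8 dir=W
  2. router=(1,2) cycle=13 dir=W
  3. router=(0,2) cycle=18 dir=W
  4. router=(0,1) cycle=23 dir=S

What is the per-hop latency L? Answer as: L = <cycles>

Between hops 0 and 1 the cycle counter advances 8 − 3 = 5.
One hop costs L cycles, so L = 5.

L = 5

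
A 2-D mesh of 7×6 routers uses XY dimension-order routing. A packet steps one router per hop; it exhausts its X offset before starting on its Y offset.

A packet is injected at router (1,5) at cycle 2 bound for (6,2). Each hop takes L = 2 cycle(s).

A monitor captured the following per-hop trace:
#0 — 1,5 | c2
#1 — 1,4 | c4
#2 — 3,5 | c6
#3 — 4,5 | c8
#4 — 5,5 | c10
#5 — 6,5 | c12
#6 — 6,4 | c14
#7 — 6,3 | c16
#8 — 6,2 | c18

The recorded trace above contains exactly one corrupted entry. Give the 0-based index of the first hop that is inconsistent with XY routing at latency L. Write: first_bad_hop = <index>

hop 1: step (+0,-1), +2 cyc — BAD: Y-move but x=1≠6

first_bad_hop = 1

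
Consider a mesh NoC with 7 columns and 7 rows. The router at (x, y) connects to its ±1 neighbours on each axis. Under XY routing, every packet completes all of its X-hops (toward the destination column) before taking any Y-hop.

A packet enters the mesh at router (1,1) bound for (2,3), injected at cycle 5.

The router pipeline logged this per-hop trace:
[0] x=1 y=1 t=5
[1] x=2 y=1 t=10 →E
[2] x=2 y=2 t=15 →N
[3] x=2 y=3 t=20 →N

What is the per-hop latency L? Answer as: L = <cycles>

Δcyc across hop 0→1: 10 − 5 = 5.
Each hop adds L, hence L = 5.

L = 5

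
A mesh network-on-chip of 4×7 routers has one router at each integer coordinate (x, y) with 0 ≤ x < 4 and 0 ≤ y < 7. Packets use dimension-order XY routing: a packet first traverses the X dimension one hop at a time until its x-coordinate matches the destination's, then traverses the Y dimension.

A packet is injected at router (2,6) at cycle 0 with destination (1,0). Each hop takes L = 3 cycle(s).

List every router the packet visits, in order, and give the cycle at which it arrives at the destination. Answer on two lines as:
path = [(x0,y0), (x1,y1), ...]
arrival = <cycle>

path = [(2,6), (1,6), (1,5), (1,4), (1,3), (1,2), (1,1), (1,0)]
arrival = 21

src (2,6)  cyc=0
W→(1,6)  cyc=3
S→(1,5)  cyc=6
S→(1,4)  cyc=9
S→(1,3)  cyc=12
S→(1,2)  cyc=15
S→(1,1)  cyc=18
S→(1,0)  cyc=21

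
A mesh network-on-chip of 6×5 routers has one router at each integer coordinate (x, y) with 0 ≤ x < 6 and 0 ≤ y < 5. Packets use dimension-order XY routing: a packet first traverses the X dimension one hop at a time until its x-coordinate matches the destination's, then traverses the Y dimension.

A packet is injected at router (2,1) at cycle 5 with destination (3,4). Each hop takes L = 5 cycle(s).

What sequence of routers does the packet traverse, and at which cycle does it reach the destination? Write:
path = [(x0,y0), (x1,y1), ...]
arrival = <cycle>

[0] x=2 y=1 t=5
[1] x=3 y=1 t=10 →E
[2] x=3 y=2 t=15 →N
[3] x=3 y=3 t=20 →N
[4] x=3 y=4 t=25 →N

path = [(2,1), (3,1), (3,2), (3,3), (3,4)]
arrival = 25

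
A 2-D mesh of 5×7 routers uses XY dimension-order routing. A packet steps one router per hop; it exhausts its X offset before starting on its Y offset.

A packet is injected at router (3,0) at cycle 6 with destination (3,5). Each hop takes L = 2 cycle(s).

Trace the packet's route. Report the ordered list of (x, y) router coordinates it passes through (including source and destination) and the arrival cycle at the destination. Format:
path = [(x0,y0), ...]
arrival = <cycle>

path = [(3,0), (3,1), (3,2), (3,3), (3,4), (3,5)]
arrival = 16

src (3,0)  cyc=6
N→(3,1)  cyc=8
N→(3,2)  cyc=10
N→(3,3)  cyc=12
N→(3,4)  cyc=14
N→(3,5)  cyc=16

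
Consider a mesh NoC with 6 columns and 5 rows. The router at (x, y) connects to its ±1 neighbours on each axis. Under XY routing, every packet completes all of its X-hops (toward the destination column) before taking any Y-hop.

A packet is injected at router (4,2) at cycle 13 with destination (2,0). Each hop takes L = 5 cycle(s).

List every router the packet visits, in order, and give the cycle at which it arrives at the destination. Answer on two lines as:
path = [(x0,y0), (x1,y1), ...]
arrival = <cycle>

path = [(4,2), (3,2), (2,2), (2,1), (2,0)]
arrival = 33

#0 — 4,2 | c13
#1 — 3,2 | c18 | W
#2 — 2,2 | c23 | W
#3 — 2,1 | c28 | S
#4 — 2,0 | c33 | S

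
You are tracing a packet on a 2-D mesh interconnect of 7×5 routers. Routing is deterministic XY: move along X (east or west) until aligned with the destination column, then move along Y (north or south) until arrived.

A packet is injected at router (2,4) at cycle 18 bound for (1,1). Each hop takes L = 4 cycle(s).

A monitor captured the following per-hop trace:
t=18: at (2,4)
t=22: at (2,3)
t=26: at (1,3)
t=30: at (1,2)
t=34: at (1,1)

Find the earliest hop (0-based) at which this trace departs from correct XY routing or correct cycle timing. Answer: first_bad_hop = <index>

first_bad_hop = 1

hop 1: step (+0,-1), +4 cyc — BAD: Y-move but x=2≠1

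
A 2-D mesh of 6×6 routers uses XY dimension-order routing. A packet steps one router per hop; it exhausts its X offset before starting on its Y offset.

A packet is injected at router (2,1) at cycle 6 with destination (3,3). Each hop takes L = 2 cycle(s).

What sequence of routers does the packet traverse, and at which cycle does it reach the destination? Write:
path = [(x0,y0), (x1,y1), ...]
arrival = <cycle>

path = [(2,1), (3,1), (3,2), (3,3)]
arrival = 12

src (2,1)  cyc=6
E→(3,1)  cyc=8
N→(3,2)  cyc=10
N→(3,3)  cyc=12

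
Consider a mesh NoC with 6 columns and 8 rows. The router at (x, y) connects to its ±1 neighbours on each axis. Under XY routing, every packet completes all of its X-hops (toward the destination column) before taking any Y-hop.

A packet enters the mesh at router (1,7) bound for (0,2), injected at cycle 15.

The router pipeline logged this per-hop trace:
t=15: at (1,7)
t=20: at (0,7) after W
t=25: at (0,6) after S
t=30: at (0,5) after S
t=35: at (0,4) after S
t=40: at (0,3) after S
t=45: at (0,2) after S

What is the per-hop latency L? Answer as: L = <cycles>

Δcyc across hop 0→1: 20 − 15 = 5.
Per-hop latency L = Δcyc = 5.

L = 5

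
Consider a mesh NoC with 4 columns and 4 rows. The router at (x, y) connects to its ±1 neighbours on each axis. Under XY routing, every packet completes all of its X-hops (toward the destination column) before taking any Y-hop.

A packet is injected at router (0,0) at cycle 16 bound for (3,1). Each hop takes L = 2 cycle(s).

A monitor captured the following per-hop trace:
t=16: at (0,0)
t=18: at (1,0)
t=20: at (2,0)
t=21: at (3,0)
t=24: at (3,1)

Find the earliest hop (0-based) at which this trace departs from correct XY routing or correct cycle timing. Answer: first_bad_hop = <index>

first_bad_hop = 3

[1] (+1,+0) / 2c ⇒ ok
[2] (+1,+0) / 2c ⇒ ok
[3] (+1,+0) / 1c ⇒ BAD: Δcyc=1≠L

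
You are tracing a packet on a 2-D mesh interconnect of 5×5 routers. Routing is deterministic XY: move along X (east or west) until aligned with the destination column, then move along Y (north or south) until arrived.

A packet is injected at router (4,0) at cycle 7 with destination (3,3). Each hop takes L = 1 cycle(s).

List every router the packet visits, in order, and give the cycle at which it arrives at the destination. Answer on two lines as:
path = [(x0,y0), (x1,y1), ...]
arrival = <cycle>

path = [(4,0), (3,0), (3,1), (3,2), (3,3)]
arrival = 11

  0. router=(4,0) cycle=7 (inject)
  1. router=(3,0) cycle=8 dir=W
  2. router=(3,1) cycle=9 dir=N
  3. router=(3,2) cycle=10 dir=N
  4. router=(3,3) cycle=11 dir=N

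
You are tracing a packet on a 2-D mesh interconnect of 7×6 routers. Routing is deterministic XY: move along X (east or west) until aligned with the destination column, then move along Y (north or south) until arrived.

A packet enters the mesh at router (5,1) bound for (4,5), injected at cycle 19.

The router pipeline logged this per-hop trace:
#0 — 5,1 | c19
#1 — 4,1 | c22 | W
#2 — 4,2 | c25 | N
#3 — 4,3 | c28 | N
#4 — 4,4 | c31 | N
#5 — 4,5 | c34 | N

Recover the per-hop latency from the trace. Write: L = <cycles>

L = 3

Δcyc across hop 0→1: 22 − 19 = 3.
That increment is L by definition: L = 3.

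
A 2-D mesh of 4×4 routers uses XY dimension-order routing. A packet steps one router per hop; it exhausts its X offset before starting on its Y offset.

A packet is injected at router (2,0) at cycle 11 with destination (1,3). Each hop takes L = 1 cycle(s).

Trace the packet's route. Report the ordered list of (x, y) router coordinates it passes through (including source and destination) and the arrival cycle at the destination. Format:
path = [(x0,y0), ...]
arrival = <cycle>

path = [(2,0), (1,0), (1,1), (1,2), (1,3)]
arrival = 15

hop 0: (2,0) @ cyc 11
hop 1: (1,0) @ cyc 12  [W]
hop 2: (1,1) @ cyc 13  [N]
hop 3: (1,2) @ cyc 14  [N]
hop 4: (1,3) @ cyc 15  [N]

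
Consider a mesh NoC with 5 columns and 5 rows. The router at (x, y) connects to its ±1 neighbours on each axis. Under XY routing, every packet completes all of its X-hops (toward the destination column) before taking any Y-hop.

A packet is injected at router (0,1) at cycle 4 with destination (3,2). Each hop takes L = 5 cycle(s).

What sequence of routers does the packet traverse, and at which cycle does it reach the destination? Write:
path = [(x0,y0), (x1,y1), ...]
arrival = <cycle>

path = [(0,1), (1,1), (2,1), (3,1), (3,2)]
arrival = 24

  0. router=(0,1) cycle=4 (inject)
  1. router=(1,1) cycle=9 dir=E
  2. router=(2,1) cycle=14 dir=E
  3. router=(3,1) cycle=19 dir=E
  4. router=(3,2) cycle=24 dir=N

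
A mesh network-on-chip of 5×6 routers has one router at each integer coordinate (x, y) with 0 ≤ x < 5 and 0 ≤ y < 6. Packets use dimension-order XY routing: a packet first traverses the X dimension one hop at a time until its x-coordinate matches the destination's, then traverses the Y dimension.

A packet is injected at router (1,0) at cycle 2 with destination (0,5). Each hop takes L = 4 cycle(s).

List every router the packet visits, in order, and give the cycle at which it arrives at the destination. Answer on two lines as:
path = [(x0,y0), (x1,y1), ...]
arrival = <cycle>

path = [(1,0), (0,0), (0,1), (0,2), (0,3), (0,4), (0,5)]
arrival = 26

src (1,0)  cyc=2
W→(0,0)  cyc=6
N→(0,1)  cyc=10
N→(0,2)  cyc=14
N→(0,3)  cyc=18
N→(0,4)  cyc=22
N→(0,5)  cyc=26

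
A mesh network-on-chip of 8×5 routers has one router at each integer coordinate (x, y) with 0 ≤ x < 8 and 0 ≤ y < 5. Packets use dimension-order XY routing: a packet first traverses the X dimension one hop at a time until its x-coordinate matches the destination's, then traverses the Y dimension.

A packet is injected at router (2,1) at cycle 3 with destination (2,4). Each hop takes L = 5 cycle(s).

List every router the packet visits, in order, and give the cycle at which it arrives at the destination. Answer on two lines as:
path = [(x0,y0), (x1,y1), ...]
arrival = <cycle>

#0 — 2,1 | c3
#1 — 2,2 | c8 | N
#2 — 2,3 | c13 | N
#3 — 2,4 | c18 | N

path = [(2,1), (2,2), (2,3), (2,4)]
arrival = 18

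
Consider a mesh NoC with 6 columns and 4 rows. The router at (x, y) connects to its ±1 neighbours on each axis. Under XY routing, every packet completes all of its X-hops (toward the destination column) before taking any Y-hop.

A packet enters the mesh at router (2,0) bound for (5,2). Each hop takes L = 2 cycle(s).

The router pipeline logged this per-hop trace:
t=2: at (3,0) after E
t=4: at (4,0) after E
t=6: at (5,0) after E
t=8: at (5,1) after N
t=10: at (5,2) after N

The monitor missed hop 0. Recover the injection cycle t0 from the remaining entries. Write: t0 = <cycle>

Hop 1 reached at cycle 2; hop k is at t0 + k·L.
Therefore t0 = 2 − L = 0.

t0 = 0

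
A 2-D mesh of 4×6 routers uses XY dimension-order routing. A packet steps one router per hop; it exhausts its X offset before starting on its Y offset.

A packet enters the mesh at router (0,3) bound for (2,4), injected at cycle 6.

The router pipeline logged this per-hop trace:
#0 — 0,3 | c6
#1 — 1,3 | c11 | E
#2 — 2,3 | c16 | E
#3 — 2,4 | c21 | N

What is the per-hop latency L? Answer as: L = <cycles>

Δcyc across hop 0→1: 11 − 6 = 5.
That increment is L by definition: L = 5.

L = 5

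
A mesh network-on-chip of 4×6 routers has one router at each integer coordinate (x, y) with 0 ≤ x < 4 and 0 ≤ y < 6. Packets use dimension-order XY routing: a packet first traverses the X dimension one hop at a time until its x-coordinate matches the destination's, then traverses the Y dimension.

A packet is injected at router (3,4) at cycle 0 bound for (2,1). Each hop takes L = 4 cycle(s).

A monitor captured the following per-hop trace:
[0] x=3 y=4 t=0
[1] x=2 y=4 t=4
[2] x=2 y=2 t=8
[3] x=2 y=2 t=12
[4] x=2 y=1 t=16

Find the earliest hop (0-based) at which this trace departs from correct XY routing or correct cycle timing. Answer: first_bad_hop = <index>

first_bad_hop = 2

hop 1: step (-1,+0), +4 cyc — ok
hop 2: step (+0,-2), +4 cyc — BAD: non-unit step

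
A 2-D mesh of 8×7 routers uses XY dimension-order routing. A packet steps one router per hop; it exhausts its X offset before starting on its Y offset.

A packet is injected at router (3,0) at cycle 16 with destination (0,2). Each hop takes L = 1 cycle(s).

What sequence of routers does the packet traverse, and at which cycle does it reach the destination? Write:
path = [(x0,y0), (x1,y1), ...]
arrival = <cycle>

path = [(3,0), (2,0), (1,0), (0,0), (0,1), (0,2)]
arrival = 21

#0 — 3,0 | c16
#1 — 2,0 | c17 | W
#2 — 1,0 | c18 | W
#3 — 0,0 | c19 | W
#4 — 0,1 | c20 | N
#5 — 0,2 | c21 | N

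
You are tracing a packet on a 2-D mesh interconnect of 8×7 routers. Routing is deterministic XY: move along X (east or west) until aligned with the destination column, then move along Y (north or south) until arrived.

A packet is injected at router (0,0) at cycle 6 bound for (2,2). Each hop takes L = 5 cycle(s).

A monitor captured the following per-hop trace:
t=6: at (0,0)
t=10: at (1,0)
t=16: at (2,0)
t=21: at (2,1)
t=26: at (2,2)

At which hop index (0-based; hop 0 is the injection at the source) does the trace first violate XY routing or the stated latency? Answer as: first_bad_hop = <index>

  1: Δx=+1 Δy=+0 Δt=4 [BAD: Δcyc=4≠L]

first_bad_hop = 1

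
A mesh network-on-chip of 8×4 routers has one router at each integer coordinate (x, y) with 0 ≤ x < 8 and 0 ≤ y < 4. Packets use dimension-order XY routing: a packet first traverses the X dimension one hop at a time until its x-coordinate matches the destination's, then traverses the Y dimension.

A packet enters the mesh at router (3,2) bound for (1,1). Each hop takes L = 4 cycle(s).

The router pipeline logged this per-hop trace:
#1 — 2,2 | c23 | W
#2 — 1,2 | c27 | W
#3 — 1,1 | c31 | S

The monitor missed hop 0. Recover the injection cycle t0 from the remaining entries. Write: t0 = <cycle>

t0 = 19

The first recorded entry is hop 1 at cycle 23.
Subtract one hop: t0 = 23 − 4 = 19.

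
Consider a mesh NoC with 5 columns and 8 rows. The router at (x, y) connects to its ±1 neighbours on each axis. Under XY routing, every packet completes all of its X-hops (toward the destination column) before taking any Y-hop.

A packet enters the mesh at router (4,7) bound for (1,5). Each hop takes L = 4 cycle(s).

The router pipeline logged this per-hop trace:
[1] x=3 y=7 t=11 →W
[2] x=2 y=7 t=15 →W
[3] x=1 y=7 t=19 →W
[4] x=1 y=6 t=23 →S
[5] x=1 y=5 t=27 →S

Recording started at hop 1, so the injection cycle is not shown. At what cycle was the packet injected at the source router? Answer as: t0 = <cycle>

The first recorded entry is hop 1 at cycle 11.
Therefore t0 = 11 − L = 7.

t0 = 7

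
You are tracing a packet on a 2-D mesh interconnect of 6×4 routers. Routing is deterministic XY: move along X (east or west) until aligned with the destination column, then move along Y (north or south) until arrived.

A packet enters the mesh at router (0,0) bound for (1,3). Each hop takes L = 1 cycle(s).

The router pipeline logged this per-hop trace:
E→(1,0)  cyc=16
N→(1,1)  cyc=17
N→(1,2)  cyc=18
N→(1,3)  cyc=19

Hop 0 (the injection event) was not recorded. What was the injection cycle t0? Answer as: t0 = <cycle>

Hop 1 reached at cycle 16; hop k is at t0 + k·L.
So t0 = 16 − 1·1 = 15.

t0 = 15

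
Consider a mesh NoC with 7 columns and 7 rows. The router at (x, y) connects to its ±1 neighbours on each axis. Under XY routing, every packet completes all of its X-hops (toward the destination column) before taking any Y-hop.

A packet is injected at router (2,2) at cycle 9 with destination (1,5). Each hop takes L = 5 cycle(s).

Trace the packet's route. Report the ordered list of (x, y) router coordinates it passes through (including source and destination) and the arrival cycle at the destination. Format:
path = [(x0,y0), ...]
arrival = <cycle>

path = [(2,2), (1,2), (1,3), (1,4), (1,5)]
arrival = 29

src (2,2)  cyc=9
W→(1,2)  cyc=14
N→(1,3)  cyc=19
N→(1,4)  cyc=24
N→(1,5)  cyc=29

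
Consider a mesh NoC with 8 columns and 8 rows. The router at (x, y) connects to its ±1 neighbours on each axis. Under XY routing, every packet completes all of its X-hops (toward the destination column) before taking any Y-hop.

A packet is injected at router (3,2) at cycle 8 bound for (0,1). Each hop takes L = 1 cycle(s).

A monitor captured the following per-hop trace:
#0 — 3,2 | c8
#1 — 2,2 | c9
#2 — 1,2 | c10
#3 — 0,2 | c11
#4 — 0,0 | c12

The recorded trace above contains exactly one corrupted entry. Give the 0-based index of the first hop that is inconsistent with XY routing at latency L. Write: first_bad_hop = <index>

[1] (-1,+0) / 1c ⇒ ok
[2] (-1,+0) / 1c ⇒ ok
[3] (-1,+0) / 1c ⇒ ok
[4] (+0,-2) / 1c ⇒ BAD: non-unit step

first_bad_hop = 4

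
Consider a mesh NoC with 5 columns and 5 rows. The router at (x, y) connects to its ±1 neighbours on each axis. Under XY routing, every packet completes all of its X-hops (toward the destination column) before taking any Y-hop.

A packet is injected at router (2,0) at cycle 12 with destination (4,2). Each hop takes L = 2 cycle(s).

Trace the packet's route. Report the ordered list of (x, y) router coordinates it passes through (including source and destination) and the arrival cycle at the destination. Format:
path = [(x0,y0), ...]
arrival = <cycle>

path = [(2,0), (3,0), (4,0), (4,1), (4,2)]
arrival = 20

hop 0: (2,0) @ cyc 12
hop 1: (3,0) @ cyc 14  [E]
hop 2: (4,0) @ cyc 16  [E]
hop 3: (4,1) @ cyc 18  [N]
hop 4: (4,2) @ cyc 20  [N]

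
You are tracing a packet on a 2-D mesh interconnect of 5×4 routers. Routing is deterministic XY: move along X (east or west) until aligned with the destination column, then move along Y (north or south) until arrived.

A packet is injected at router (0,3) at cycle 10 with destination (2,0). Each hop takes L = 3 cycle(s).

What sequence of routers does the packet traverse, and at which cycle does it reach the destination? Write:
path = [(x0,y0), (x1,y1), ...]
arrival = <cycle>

#0 — 0,3 | c10
#1 — 1,3 | c13 | E
#2 — 2,3 | c16 | E
#3 — 2,2 | c19 | S
#4 — 2,1 | c22 | S
#5 — 2,0 | c25 | S

path = [(0,3), (1,3), (2,3), (2,2), (2,1), (2,0)]
arrival = 25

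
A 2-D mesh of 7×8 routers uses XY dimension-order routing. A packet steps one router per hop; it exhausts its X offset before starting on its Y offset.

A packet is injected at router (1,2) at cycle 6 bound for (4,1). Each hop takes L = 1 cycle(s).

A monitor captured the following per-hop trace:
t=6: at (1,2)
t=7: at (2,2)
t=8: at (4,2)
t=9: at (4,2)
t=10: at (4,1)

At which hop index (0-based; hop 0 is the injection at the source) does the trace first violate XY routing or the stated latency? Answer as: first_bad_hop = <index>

[1] (+1,+0) / 1c ⇒ ok
[2] (+2,+0) / 1c ⇒ BAD: non-unit step

first_bad_hop = 2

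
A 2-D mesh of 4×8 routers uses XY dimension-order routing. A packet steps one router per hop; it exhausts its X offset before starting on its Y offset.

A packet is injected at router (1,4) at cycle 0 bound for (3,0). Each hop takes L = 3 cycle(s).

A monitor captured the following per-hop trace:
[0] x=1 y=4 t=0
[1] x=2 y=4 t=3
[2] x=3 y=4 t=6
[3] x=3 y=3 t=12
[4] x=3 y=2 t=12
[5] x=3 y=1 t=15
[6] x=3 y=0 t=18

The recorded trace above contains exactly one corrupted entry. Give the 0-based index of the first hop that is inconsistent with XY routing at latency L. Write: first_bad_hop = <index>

hop 1: step (+1,+0), +3 cyc — ok
hop 2: step (+1,+0), +3 cyc — ok
hop 3: step (+0,-1), +6 cyc — BAD: Δcyc=6≠L

first_bad_hop = 3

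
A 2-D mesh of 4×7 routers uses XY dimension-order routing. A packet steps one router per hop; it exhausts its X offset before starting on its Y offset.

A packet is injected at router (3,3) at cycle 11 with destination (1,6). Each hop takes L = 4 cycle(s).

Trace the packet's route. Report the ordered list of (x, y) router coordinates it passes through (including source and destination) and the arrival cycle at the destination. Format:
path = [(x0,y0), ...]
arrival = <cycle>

[0] x=3 y=3 t=11
[1] x=2 y=3 t=15 →W
[2] x=1 y=3 t=19 →W
[3] x=1 y=4 t=23 →N
[4] x=1 y=5 t=27 →N
[5] x=1 y=6 t=31 →N

path = [(3,3), (2,3), (1,3), (1,4), (1,5), (1,6)]
arrival = 31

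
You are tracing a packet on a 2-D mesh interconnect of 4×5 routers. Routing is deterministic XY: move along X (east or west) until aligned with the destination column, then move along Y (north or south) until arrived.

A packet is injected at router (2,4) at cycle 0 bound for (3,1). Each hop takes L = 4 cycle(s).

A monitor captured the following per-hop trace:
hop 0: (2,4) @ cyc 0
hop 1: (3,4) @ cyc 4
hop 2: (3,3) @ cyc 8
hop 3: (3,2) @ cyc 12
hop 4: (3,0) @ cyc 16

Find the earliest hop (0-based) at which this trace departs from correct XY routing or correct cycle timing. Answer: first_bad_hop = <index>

[1] (+1,+0) / 4c ⇒ ok
[2] (+0,-1) / 4c ⇒ ok
[3] (+0,-1) / 4c ⇒ ok
[4] (+0,-2) / 4c ⇒ BAD: non-unit step

first_bad_hop = 4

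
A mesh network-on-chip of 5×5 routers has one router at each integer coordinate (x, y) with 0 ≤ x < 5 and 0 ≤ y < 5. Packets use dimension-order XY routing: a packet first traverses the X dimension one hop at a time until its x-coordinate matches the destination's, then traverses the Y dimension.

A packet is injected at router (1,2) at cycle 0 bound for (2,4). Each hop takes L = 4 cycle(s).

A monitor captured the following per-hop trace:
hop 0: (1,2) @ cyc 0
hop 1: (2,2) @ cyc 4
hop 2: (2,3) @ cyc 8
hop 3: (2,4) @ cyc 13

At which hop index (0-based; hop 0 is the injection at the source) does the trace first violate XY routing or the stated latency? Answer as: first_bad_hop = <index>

check 1→ d=(1,0) cyc+4: ok
check 2→ d=(0,1) cyc+4: ok
check 3→ d=(0,1) cyc+5: BAD: Δcyc=5≠L

first_bad_hop = 3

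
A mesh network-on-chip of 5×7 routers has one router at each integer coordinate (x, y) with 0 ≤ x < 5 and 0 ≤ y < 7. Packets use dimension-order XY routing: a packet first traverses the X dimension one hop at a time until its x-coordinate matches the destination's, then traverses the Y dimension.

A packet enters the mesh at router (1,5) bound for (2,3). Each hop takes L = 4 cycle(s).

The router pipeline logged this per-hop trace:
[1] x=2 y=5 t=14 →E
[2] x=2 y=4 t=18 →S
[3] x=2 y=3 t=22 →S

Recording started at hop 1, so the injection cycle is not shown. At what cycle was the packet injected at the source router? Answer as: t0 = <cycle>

Hop 1 reached at cycle 14; hop k is at t0 + k·L.
Therefore t0 = 14 − L = 10.

t0 = 10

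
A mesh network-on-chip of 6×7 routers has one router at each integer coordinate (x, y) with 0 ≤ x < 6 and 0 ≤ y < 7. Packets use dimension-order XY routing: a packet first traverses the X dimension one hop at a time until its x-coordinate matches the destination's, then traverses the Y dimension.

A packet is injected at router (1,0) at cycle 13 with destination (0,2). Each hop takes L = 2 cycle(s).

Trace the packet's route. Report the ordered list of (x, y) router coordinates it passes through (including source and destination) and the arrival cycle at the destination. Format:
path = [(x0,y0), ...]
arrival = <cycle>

[0] x=1 y=0 t=13
[1] x=0 y=0 t=15 →W
[2] x=0 y=1 t=17 →N
[3] x=0 y=2 t=19 →N

path = [(1,0), (0,0), (0,1), (0,2)]
arrival = 19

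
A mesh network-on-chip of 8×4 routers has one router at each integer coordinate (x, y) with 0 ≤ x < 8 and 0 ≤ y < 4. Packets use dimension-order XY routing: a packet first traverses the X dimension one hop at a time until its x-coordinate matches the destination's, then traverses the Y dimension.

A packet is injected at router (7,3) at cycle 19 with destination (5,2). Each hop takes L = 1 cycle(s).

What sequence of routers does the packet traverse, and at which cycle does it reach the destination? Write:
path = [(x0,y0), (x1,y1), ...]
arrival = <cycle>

path = [(7,3), (6,3), (5,3), (5,2)]
arrival = 22

src (7,3)  cyc=19
W→(6,3)  cyc=20
W→(5,3)  cyc=21
S→(5,2)  cyc=22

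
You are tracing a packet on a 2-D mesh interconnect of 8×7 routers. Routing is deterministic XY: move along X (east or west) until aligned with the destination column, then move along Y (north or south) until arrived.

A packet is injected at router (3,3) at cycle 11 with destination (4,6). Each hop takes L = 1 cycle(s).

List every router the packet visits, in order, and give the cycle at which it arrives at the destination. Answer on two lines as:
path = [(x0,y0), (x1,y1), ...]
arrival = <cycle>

#0 — 3,3 | c11
#1 — 4,3 | c12 | E
#2 — 4,4 | c13 | N
#3 — 4,5 | c14 | N
#4 — 4,6 | c15 | N

path = [(3,3), (4,3), (4,4), (4,5), (4,6)]
arrival = 15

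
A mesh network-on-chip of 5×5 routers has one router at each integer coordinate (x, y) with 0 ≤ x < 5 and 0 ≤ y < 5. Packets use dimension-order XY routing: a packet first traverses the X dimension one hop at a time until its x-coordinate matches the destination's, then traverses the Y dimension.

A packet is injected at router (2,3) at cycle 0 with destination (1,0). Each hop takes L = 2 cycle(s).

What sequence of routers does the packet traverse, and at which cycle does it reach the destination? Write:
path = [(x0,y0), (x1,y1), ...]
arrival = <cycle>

path = [(2,3), (1,3), (1,2), (1,1), (1,0)]
arrival = 8

t=0: at (2,3)
t=2: at (1,3) after W
t=4: at (1,2) after S
t=6: at (1,1) after S
t=8: at (1,0) after S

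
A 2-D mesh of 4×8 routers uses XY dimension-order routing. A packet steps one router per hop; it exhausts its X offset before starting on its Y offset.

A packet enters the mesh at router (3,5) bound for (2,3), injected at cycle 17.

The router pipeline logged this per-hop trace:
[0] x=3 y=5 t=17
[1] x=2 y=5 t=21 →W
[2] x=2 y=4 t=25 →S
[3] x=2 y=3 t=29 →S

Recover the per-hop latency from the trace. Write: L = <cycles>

Δcyc across hop 0→1: 21 − 17 = 4.
That increment is L by definition: L = 4.

L = 4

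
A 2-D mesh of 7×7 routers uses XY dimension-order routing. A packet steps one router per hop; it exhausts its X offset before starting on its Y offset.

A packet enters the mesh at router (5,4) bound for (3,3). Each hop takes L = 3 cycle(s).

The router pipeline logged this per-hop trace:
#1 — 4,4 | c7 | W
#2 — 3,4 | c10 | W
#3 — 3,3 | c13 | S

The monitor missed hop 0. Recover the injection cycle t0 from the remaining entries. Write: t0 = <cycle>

t0 = 4

cyc[1] = 7 and cyc[k] = t0 + k·L for every k.
t0 = cyc[1] − L = 7 − 3 = 4.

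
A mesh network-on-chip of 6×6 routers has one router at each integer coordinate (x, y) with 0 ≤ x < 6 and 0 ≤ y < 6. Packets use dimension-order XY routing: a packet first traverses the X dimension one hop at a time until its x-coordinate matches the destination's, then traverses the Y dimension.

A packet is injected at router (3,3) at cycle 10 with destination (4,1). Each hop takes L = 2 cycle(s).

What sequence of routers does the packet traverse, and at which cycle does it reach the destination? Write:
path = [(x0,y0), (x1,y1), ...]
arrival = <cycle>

src (3,3)  cyc=10
E→(4,3)  cyc=12
S→(4,2)  cyc=14
S→(4,1)  cyc=16

path = [(3,3), (4,3), (4,2), (4,1)]
arrival = 16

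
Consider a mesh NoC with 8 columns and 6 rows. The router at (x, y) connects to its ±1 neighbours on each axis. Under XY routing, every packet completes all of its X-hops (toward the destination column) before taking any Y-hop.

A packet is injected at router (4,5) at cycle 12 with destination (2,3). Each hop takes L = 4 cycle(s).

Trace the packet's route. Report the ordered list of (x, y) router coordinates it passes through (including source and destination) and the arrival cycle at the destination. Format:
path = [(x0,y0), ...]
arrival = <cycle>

path = [(4,5), (3,5), (2,5), (2,4), (2,3)]
arrival = 28

#0 — 4,5 | c12
#1 — 3,5 | c16 | W
#2 — 2,5 | c20 | W
#3 — 2,4 | c24 | S
#4 — 2,3 | c28 | S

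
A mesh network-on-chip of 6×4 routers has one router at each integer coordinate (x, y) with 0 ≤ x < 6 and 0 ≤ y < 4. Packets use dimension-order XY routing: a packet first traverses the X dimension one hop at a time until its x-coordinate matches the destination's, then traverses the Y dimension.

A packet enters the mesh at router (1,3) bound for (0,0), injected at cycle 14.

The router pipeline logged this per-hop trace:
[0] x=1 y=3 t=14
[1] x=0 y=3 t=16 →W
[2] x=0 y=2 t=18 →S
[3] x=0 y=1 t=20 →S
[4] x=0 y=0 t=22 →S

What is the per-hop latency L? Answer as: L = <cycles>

L = 2

Between hops 0 and 1 the cycle counter advances 16 − 14 = 2.
Per-hop latency L = Δcyc = 2.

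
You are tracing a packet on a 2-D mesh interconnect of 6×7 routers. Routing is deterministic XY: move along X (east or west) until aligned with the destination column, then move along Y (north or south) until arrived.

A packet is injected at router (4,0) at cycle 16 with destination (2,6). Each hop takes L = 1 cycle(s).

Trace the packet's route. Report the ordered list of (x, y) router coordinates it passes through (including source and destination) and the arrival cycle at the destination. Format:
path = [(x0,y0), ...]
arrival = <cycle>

hop 0: (4,0) @ cyc 16
hop 1: (3,0) @ cyc 17  [W]
hop 2: (2,0) @ cyc 18  [W]
hop 3: (2,1) @ cyc 19  [N]
hop 4: (2,2) @ cyc 20  [N]
hop 5: (2,3) @ cyc 21  [N]
hop 6: (2,4) @ cyc 22  [N]
hop 7: (2,5) @ cyc 23  [N]
hop 8: (2,6) @ cyc 24  [N]

path = [(4,0), (3,0), (2,0), (2,1), (2,2), (2,3), (2,4), (2,5), (2,6)]
arrival = 24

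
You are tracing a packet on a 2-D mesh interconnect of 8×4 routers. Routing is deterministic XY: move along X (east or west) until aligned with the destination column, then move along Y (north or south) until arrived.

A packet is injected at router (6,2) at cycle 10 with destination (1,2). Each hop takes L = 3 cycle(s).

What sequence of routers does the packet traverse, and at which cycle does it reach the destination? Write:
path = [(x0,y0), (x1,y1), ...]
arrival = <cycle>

t=10: at (6,2)
t=13: at (5,2) after W
t=16: at (4,2) after W
t=19: at (3,2) after W
t=22: at (2,2) after W
t=25: at (1,2) after W

path = [(6,2), (5,2), (4,2), (3,2), (2,2), (1,2)]
arrival = 25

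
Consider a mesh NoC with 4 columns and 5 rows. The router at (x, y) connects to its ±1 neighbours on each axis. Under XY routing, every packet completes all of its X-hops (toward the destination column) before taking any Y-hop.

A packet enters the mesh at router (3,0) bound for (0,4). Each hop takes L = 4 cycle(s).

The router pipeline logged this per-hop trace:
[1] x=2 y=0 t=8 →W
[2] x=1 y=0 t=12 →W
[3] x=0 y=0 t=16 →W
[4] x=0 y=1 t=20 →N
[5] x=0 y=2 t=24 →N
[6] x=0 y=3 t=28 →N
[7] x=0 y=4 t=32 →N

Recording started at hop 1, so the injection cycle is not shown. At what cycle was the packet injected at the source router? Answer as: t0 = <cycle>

t0 = 4

cyc[1] = 8 and cyc[k] = t0 + k·L for every k.
So t0 = 8 − 1·4 = 4.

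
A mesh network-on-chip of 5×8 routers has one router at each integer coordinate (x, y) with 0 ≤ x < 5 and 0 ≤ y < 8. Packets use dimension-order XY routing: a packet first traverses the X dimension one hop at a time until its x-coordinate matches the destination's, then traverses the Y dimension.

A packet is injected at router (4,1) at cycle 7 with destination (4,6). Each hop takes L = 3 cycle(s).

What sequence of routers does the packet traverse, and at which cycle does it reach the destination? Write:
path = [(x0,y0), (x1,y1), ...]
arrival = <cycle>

#0 — 4,1 | c7
#1 — 4,2 | c10 | N
#2 — 4,3 | c13 | N
#3 — 4,4 | c16 | N
#4 — 4,5 | c19 | N
#5 — 4,6 | c22 | N

path = [(4,1), (4,2), (4,3), (4,4), (4,5), (4,6)]
arrival = 22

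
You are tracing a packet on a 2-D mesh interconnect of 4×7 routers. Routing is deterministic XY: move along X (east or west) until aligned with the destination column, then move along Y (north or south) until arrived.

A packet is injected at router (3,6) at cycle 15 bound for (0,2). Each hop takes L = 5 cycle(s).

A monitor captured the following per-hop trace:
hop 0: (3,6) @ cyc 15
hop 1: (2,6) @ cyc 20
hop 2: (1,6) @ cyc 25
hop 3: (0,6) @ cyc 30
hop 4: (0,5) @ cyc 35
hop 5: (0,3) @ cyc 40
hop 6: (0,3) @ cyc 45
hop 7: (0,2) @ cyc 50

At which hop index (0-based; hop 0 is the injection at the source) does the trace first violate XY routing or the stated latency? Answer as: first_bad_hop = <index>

first_bad_hop = 5

  1: Δx=-1 Δy=+0 Δt=5 [ok]
  2: Δx=-1 Δy=+0 Δt=5 [ok]
  3: Δx=-1 Δy=+0 Δt=5 [ok]
  4: Δx=+0 Δy=-1 Δt=5 [ok]
  5: Δx=+0 Δy=-2 Δt=5 [BAD: non-unit step]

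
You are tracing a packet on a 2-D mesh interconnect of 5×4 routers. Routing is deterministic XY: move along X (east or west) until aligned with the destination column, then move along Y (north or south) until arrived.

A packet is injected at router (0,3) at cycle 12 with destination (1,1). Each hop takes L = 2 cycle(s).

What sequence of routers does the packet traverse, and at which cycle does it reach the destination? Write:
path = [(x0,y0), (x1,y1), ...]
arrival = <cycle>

path = [(0,3), (1,3), (1,2), (1,1)]
arrival = 18

  0. router=(0,3) cycle=12 (inject)
  1. router=(1,3) cycle=14 dir=E
  2. router=(1,2) cycle=16 dir=S
  3. router=(1,1) cycle=18 dir=S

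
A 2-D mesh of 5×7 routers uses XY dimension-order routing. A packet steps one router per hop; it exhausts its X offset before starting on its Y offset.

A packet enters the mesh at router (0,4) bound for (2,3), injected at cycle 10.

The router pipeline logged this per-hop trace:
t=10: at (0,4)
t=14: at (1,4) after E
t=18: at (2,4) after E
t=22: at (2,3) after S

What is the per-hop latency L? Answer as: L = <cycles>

L = 4

From hop 0 (10) to hop 1 (14): +4 cycles.
One hop costs L cycles, so L = 4.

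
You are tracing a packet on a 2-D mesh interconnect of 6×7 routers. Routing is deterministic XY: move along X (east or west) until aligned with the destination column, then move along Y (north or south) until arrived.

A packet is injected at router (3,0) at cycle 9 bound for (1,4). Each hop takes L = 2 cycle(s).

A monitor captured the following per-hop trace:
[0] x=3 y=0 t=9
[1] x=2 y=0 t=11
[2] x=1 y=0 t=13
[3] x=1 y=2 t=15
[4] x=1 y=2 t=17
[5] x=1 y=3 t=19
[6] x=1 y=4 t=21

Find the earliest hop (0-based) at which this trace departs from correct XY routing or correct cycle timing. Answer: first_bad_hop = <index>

first_bad_hop = 3

check 1→ d=(-1,0) cyc+2: ok
check 2→ d=(-1,0) cyc+2: ok
check 3→ d=(0,2) cyc+2: BAD: non-unit step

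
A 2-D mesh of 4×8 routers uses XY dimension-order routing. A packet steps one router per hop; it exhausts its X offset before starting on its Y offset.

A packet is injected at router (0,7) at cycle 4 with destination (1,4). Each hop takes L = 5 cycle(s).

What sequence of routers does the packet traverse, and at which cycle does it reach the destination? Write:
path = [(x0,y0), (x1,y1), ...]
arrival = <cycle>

path = [(0,7), (1,7), (1,6), (1,5), (1,4)]
arrival = 24

[0] x=0 y=7 t=4
[1] x=1 y=7 t=9 →E
[2] x=1 y=6 t=14 →S
[3] x=1 y=5 t=19 →S
[4] x=1 y=4 t=24 →S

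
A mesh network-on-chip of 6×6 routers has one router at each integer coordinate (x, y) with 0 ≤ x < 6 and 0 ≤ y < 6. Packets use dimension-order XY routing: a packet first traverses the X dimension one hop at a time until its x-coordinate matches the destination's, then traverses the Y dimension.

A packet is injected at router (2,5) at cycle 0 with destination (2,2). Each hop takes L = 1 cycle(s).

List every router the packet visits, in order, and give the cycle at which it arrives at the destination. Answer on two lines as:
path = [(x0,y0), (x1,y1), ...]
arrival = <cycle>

#0 — 2,5 | c0
#1 — 2,4 | c1 | S
#2 — 2,3 | c2 | S
#3 — 2,2 | c3 | S

path = [(2,5), (2,4), (2,3), (2,2)]
arrival = 3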